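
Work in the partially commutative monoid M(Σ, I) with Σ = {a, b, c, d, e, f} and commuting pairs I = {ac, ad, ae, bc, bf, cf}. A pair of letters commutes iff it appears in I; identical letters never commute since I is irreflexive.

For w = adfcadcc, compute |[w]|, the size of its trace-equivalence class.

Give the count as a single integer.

22

#0=a has no predecessor
#1=d has no predecessor
#2=f depends on [0:a, 1:d]
#3=c depends on [1:d]
#4=a depends on [2:f]
#5=d depends on [2:f, 3:c]
#6=c depends on [5:d]
#7=c depends on [6:c]
sources: [0:a, 1:d]
N(rest) = Σ N(rest − s) over sources s of rest; N(one piece) = 1:
  size 1 → [4]=1  [7]=1
  size 2 → [4,7]=2  [6,7]=1
  size 3 → [4,6,7]=3  [5,6,7]=1
  size 4 → [3,5,6,7]=1  [4,5,6,7]=4
  size 5 → [2,4,5,6,7]=4  [3,4,5,6,7]=5
  size 6 → [0,2,4,5,6,7]=4  [2,3,4,5,6,7]=9
  first=0(a) contributes 9
  first=1(d) contributes 13
|[w]| = 22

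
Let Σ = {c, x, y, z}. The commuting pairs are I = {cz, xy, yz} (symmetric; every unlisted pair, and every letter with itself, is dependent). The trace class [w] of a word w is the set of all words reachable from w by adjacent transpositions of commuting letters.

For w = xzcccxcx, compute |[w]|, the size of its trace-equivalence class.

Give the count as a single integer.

4

#0=x has no predecessor
#1=z depends on [0:x]
#2=c depends on [0:x]
#3=c depends on [2:c]
#4=c depends on [3:c]
#5=x depends on [1:z, 4:c]
#6=c depends on [5:x]
#7=x depends on [6:c]
sources: [0:x]
N(rest) = Σ N(rest − s) over sources s of rest; N(one piece) = 1:
  size 1 → [7]=1
  size 2 → [6,7]=1
  size 3 → [5,6,7]=1
  size 4 → [1,5,6,7]=1  [4,5,6,7]=1
  size 5 → [1,4,5,6,7]=2  [3,4,5,6,7]=1
  size 6 → [1,3,4,5,6,7]=3  [2,3,4,5,6,7]=1
  first=0(x) contributes 4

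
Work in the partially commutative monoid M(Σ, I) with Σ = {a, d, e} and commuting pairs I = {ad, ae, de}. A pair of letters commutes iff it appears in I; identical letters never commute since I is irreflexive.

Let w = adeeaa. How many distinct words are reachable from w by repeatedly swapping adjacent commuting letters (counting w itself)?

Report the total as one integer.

0(a) covers ∅
1(d) covers ∅
2(e) covers ∅
3(e) covers 2:e
4(a) covers 0:a
5(a) covers 4:a
floor of heap: 0:a, 1:d, 2:e
completions by unplaced set U, small U first (add the entries for U minus each lowest piece of U):
  |U|=1: {1}:1  {3}:1  {5}:1
  |U|=2: {1,3}:2  {1,5}:2  {2,3}:1  {3,5}:2  {4,5}:1
  |U|=3: {0,4,5}:1  {1,2,3}:3  {1,3,5}:6  {1,4,5}:3  {2,3,5}:3  {3,4,5}:3
  |U|=4: {0,1,4,5}:4  {0,3,4,5}:4  {1,2,3,5}:12  {1,3,4,5}:12  {2,3,4,5}:6
  start at 0(a): 30
  start at 1(d): 10
  start at 2(e): 20
sum over floor = 60

60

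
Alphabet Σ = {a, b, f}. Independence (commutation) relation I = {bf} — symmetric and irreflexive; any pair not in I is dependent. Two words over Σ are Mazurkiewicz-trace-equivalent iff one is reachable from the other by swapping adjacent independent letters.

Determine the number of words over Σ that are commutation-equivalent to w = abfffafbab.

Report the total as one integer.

#0=a has no predecessor
#1=b depends on [0:a]
#2=f depends on [0:a]
#3=f depends on [2:f]
#4=f depends on [3:f]
#5=a depends on [1:b, 4:f]
#6=f depends on [5:a]
#7=b depends on [5:a]
#8=a depends on [6:f, 7:b]
#9=b depends on [8:a]
sources: [0:a]
N(rest) = Σ N(rest − s) over sources s of rest; N(one piece) = 1:
  size 1 → [9]=1
  size 2 → [8,9]=1
  size 3 → [6,8,9]=1  [7,8,9]=1
  size 4 → [6,7,8,9]=2
  size 5 → [5,6,7,8,9]=2
  size 6 → [1,5,6,7,8,9]=2  [4,5,6,7,8,9]=2
  size 7 → [1,4,5,6,7,8,9]=4  [3,4,5,6,7,8,9]=2
  size 8 → [1,3,4,5,6,7,8,9]=6  [2,3,4,5,6,7,8,9]=2
  first=0(a) contributes 8

8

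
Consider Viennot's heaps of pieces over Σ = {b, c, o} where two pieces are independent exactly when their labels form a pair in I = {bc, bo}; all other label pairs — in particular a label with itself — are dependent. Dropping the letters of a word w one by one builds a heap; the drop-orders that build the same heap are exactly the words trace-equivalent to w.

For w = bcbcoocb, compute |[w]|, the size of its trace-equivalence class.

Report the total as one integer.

piece 0:b — minimal
piece 1:c — minimal
piece 2:b rests on {0:b}
piece 3:c rests on {1:c}
piece 4:o rests on {3:c}
piece 5:o rests on {4:o}
piece 6:c rests on {5:o}
piece 7:b rests on {2:b}
minimal pieces: {0:b, 1:c}
ways to finish when only these pieces remain (= sum over removing one remaining piece with nothing left below it):
  1 left: {6}→1  {7}→1
  2 left: {2,7}→1  {5,6}→1  {6,7}→2
  3 left: {0,2,7}→1  {2,6,7}→3  {4,5,6}→1  {5,6,7}→3
  4 left: {0,2,6,7}→4  {2,5,6,7}→6  {3,4,5,6}→1  {4,5,6,7}→4
  5 left: {0,2,5,6,7}→10  {1,3,4,5,6}→1  {2,4,5,6,7}→10  {3,4,5,6,7}→5
  6 left: {0,2,4,5,6,7}→20  {1,3,4,5,6,7}→6  {2,3,4,5,6,7}→15
  placing 0:b first → 21 extensions
  placing 1:c first → 35 extensions
total linear extensions = 56

56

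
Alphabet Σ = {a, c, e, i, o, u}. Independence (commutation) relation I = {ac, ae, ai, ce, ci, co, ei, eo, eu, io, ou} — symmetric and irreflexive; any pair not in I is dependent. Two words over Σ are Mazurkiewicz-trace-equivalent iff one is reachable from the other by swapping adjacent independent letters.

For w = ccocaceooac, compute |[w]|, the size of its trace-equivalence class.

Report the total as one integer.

0(c) covers ∅
1(c) covers 0:c
2(o) covers ∅
3(c) covers 1:c
4(a) covers 2:o
5(c) covers 3:c
6(e) covers ∅
7(o) covers 4:a
8(o) covers 7:o
9(a) covers 8:o
10(c) covers 5:c
floor of heap: 0:c, 2:o, 6:e
completions by unplaced set U, small U first (add the entries for U minus each lowest piece of U):
  |U|=1: {6}:1  {9}:1  {10}:1
  |U|=2: {5,10}:1  {6,9}:2  {6,10}:2  {8,9}:1  {9,10}:2
  |U|=3: {3,5,10}:1  {5,6,10}:3  {5,9,10}:3  {6,8,9}:3  {6,9,10}:6  {7,8,9}:1  {8,9,10}:3
  |U|=4: {1,3,5,10}:1  {3,5,6,10}:4  {3,5,9,10}:4  {4,7,8,9}:1  {5,6,9,10}:12  {5,8,9,10}:6  {6,7,8,9}:4  {6,8,9,10}:12  {7,8,9,10}:4
  |U|=5: {0,1,3,5,10}:1  {1,3,5,6,10}:5  {1,3,5,9,10}:5  {2,4,7,8,9}:1  {3,5,6,9,10}:20  {3,5,8,9,10}:10  {4,6,7,8,9}:5  {4,7,8,9,10}:5  {5,6,8,9,10}:30  {5,7,8,9,10}:10  {6,7,8,9,10}:20
  |U|=6: {0,1,3,5,6,10}:6  {0,1,3,5,9,10}:6  {1,3,5,6,9,10}:30  {1,3,5,8,9,10}:15  {2,4,6,7,8,9}:6  {2,4,7,8,9,10}:6  {3,5,6,8,9,10}:60  {3,5,7,8,9,10}:20  {4,5,7,8,9,10}:15  {4,6,7,8,9,10}:30  {5,6,7,8,9,10}:60
  |U|=7: {0,1,3,5,6,9,10}:42  {0,1,3,5,8,9,10}:21  {1,3,5,6,8,9,10}:105  {1,3,5,7,8,9,10}:35  {2,4,5,7,8,9,10}:21  {2,4,6,7,8,9,10}:42  {3,4,5,7,8,9,10}:35  {3,5,6,7,8,9,10}:140  {4,5,6,7,8,9,10}:105
  |U|=8: {0,1,3,5,6,8,9,10}:168  {0,1,3,5,7,8,9,10}:56  {1,3,4,5,7,8,9,10}:70  {1,3,5,6,7,8,9,10}:280  {2,3,4,5,7,8,9,10}:56  {2,4,5,6,7,8,9,10}:168  {3,4,5,6,7,8,9,10}:280
  |U|=9: {0,1,3,4,5,7,8,9,10}:126  {0,1,3,5,6,7,8,9,10}:504  {1,2,3,4,5,7,8,9,10}:126  {1,3,4,5,6,7,8,9,10}:630  {2,3,4,5,6,7,8,9,10}:504
  start at 0(c): 1260
  start at 2(o): 1260
  start at 6(e): 252
sum over floor = 2772

2772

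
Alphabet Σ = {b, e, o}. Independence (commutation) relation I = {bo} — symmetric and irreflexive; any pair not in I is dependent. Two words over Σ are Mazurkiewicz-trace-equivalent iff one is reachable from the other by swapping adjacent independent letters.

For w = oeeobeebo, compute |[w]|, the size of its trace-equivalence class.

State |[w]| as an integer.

drop 0:o onto floor
drop 1:e onto {0:o}
drop 2:e onto {1:e}
drop 3:o onto {2:e}
drop 4:b onto {2:e}
drop 5:e onto {3:o, 4:b}
drop 6:e onto {5:e}
drop 7:b onto {6:e}
drop 8:o onto {6:e}
ground layer = {0:o}
drop-orders for the pieces not yet dropped (sum over which currently-grounded one goes next):
  1 to go: {7} 1  {8} 1
  2 to go: {7,8} 2
  3 to go: {6,7,8} 2
  4 to go: {5,6,7,8} 2
  5 to go: {3,5,6,7,8} 2  {4,5,6,7,8} 2
  6 to go: {3,4,5,6,7,8} 4
  7 to go: {2,3,4,5,6,7,8} 4
  if 0:o drops first: 4 orders

4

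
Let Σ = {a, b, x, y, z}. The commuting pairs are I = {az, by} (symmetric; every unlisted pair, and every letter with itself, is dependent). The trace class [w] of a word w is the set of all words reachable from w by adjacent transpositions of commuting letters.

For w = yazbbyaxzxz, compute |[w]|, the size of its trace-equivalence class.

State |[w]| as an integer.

6

piece 0:y — minimal
piece 1:a rests on {0:y}
piece 2:z rests on {0:y}
piece 3:b rests on {1:a, 2:z}
piece 4:b rests on {3:b}
piece 5:y rests on {1:a, 2:z}
piece 6:a rests on {4:b, 5:y}
piece 7:x rests on {6:a}
piece 8:z rests on {7:x}
piece 9:x rests on {8:z}
piece 10:z rests on {9:x}
minimal pieces: {0:y}
ways to finish when only these pieces remain (= sum over removing one remaining piece with nothing left below it):
  1 left: {10}→1
  2 left: {9,10}→1
  3 left: {8,9,10}→1
  4 left: {7,8,9,10}→1
  5 left: {6,7,8,9,10}→1
  6 left: {4,6,7,8,9,10}→1  {5,6,7,8,9,10}→1
  7 left: {3,4,6,7,8,9,10}→1  {4,5,6,7,8,9,10}→2
  8 left: {3,4,5,6,7,8,9,10}→3
  9 left: {1,3,4,5,6,7,8,9,10}→3  {2,3,4,5,6,7,8,9,10}→3
  placing 0:y first → 6 extensions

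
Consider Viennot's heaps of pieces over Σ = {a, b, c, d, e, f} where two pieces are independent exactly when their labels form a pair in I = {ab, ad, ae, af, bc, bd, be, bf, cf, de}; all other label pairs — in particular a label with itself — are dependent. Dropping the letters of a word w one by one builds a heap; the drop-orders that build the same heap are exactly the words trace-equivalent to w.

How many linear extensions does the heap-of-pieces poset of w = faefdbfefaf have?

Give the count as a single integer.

495

#0=f has no predecessor
#1=a has no predecessor
#2=e depends on [0:f]
#3=f depends on [2:e]
#4=d depends on [3:f]
#5=b has no predecessor
#6=f depends on [4:d]
#7=e depends on [6:f]
#8=f depends on [7:e]
#9=a depends on [1:a]
#10=f depends on [8:f]
sources: [0:f, 1:a, 5:b]
N(rest) = Σ N(rest − s) over sources s of rest; N(one piece) = 1:
  size 1 → [5]=1  [9]=1  [10]=1
  size 2 → [1,9]=1  [5,9]=2  [5,10]=2  [8,10]=1  [9,10]=2
  size 3 → [1,5,9]=3  [1,9,10]=3  [5,8,10]=3  [5,9,10]=6  [7,8,10]=1  [8,9,10]=3
  size 4 → [1,5,9,10]=12  [1,8,9,10]=6  [5,7,8,10]=4  [5,8,9,10]=12  [6,7,8,10]=1  [7,8,9,10]=4
  size 5 → [1,5,8,9,10]=30  [1,7,8,9,10]=10  [4,6,7,8,10]=1  [5,6,7,8,10]=5  [5,7,8,9,10]=20  [6,7,8,9,10]=5
  size 6 → [1,5,7,8,9,10]=60  [1,6,7,8,9,10]=15  [3,4,6,7,8,10]=1  [4,5,6,7,8,10]=6  [4,6,7,8,9,10]=6  [5,6,7,8,9,10]=30
  size 7 → [1,4,6,7,8,9,10]=21  [1,5,6,7,8,9,10]=105  [2,3,4,6,7,8,10]=1  [3,4,5,6,7,8,10]=7  [3,4,6,7,8,9,10]=7  [4,5,6,7,8,9,10]=42
  size 8 → [0,2,3,4,6,7,8,10]=1  [1,3,4,6,7,8,9,10]=28  [1,4,5,6,7,8,9,10]=168  [2,3,4,5,6,7,8,10]=8  [2,3,4,6,7,8,9,10]=8  [3,4,5,6,7,8,9,10]=56
  size 9 → [0,2,3,4,5,6,7,8,10]=9  [0,2,3,4,6,7,8,9,10]=9  [1,2,3,4,6,7,8,9,10]=36  [1,3,4,5,6,7,8,9,10]=252  [2,3,4,5,6,7,8,9,10]=72
  first=0(f) contributes 360
  first=1(a) contributes 90
  first=5(b) contributes 45
|[w]| = 495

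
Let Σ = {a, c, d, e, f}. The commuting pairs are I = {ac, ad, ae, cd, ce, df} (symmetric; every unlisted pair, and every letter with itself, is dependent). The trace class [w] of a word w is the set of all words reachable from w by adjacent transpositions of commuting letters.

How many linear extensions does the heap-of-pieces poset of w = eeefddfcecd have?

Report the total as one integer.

53

0(e) covers ∅
1(e) covers 0:e
2(e) covers 1:e
3(f) covers 2:e
4(d) covers 2:e
5(d) covers 4:d
6(f) covers 3:f
7(c) covers 6:f
8(e) covers 5:d, 6:f
9(c) covers 7:c
10(d) covers 8:e
floor of heap: 0:e
completions by unplaced set U, small U first (add the entries for U minus each lowest piece of U):
  |U|=1: {9}:1  {10}:1
  |U|=2: {7,9}:1  {8,10}:1  {9,10}:2
  |U|=3: {5,8,10}:1  {7,9,10}:3  {8,9,10}:3
  |U|=4: {4,5,8,10}:1  {5,8,9,10}:4  {7,8,9,10}:6
  |U|=5: {4,5,8,9,10}:5  {5,7,8,9,10}:10  {6,7,8,9,10}:6
  |U|=6: {3,6,7,8,9,10}:6  {4,5,7,8,9,10}:15  {5,6,7,8,9,10}:16
  |U|=7: {3,5,6,7,8,9,10}:22  {4,5,6,7,8,9,10}:31
  |U|=8: {3,4,5,6,7,8,9,10}:53
  |U|=9: {2,3,4,5,6,7,8,9,10}:53
  start at 0(e): 53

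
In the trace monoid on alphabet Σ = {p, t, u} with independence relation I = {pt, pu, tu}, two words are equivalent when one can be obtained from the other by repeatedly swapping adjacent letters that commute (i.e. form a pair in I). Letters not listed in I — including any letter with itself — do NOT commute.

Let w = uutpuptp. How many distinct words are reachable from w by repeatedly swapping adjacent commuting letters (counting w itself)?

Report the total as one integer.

560

0(u) covers ∅
1(u) covers 0:u
2(t) covers ∅
3(p) covers ∅
4(u) covers 1:u
5(p) covers 3:p
6(t) covers 2:t
7(p) covers 5:p
floor of heap: 0:u, 2:t, 3:p
completions by unplaced set U, small U first (add the entries for U minus each lowest piece of U):
  |U|=1: {4}:1  {6}:1  {7}:1
  |U|=2: {1,4}:1  {2,6}:1  {4,6}:2  {4,7}:2  {5,7}:1  {6,7}:2
  |U|=3: {0,1,4}:1  {1,4,6}:3  {1,4,7}:3  {2,4,6}:3  {2,6,7}:3  {3,5,7}:1  {4,5,7}:3  {4,6,7}:6  {5,6,7}:3
  |U|=4: {0,1,4,6}:4  {0,1,4,7}:4  {1,2,4,6}:6  {1,4,5,7}:6  {1,4,6,7}:12  {2,4,6,7}:12  {2,5,6,7}:6  {3,4,5,7}:4  {3,5,6,7}:4  {4,5,6,7}:12
  |U|=5: {0,1,2,4,6}:10  {0,1,4,5,7}:10  {0,1,4,6,7}:20  {1,2,4,6,7}:30  {1,3,4,5,7}:10  {1,4,5,6,7}:30  {2,3,5,6,7}:10  {2,4,5,6,7}:30  {3,4,5,6,7}:20
  |U|=6: {0,1,2,4,6,7}:60  {0,1,3,4,5,7}:20  {0,1,4,5,6,7}:60  {1,2,4,5,6,7}:90  {1,3,4,5,6,7}:60  {2,3,4,5,6,7}:60
  start at 0(u): 210
  start at 2(t): 140
  start at 3(p): 210
sum over floor = 560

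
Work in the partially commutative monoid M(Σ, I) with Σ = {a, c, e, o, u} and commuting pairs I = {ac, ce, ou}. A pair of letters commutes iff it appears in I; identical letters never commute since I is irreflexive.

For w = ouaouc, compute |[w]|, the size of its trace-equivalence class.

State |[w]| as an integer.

#0=o has no predecessor
#1=u has no predecessor
#2=a depends on [0:o, 1:u]
#3=o depends on [2:a]
#4=u depends on [2:a]
#5=c depends on [3:o, 4:u]
sources: [0:o, 1:u]
N(rest) = Σ N(rest − s) over sources s of rest; N(one piece) = 1:
  size 1 → [5]=1
  size 2 → [3,5]=1  [4,5]=1
  size 3 → [3,4,5]=2
  size 4 → [2,3,4,5]=2
  first=0(o) contributes 2
  first=1(u) contributes 2
|[w]| = 4

4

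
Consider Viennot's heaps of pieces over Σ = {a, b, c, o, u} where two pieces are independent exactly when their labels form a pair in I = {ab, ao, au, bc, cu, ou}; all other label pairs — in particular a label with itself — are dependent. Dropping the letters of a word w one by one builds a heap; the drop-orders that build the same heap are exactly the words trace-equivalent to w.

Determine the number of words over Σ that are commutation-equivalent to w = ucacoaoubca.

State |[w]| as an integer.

0(u) covers ∅
1(c) covers ∅
2(a) covers 1:c
3(c) covers 2:a
4(o) covers 3:c
5(a) covers 3:c
6(o) covers 4:o
7(u) covers 0:u
8(b) covers 6:o, 7:u
9(c) covers 5:a, 6:o
10(a) covers 9:c
floor of heap: 0:u, 1:c
completions by unplaced set U, small U first (add the entries for U minus each lowest piece of U):
  |U|=1: {8}:1  {10}:1
  |U|=2: {7,8}:1  {8,10}:2  {9,10}:1
  |U|=3: {0,7,8}:1  {5,9,10}:1  {7,8,10}:3  {8,9,10}:3
  |U|=4: {0,7,8,10}:4  {5,8,9,10}:4  {6,8,9,10}:3  {7,8,9,10}:6
  |U|=5: {0,7,8,9,10}:10  {4,6,8,9,10}:3  {5,6,8,9,10}:7  {5,7,8,9,10}:10  {6,7,8,9,10}:9
  |U|=6: {0,5,7,8,9,10}:20  {0,6,7,8,9,10}:19  {4,5,6,8,9,10}:10  {4,6,7,8,9,10}:12  {5,6,7,8,9,10}:26
  |U|=7: {0,4,6,7,8,9,10}:31  {0,5,6,7,8,9,10}:65  {3,4,5,6,8,9,10}:10  {4,5,6,7,8,9,10}:48
  |U|=8: {0,4,5,6,7,8,9,10}:144  {2,3,4,5,6,8,9,10}:10  {3,4,5,6,7,8,9,10}:58
  |U|=9: {0,3,4,5,6,7,8,9,10}:202  {1,2,3,4,5,6,8,9,10}:10  {2,3,4,5,6,7,8,9,10}:68
  start at 0(u): 78
  start at 1(c): 270
sum over floor = 348

348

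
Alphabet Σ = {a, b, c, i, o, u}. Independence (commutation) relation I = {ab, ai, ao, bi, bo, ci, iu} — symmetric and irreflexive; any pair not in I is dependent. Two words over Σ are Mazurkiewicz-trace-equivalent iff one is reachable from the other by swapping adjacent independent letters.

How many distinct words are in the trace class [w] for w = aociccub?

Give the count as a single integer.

piece 0:a — minimal
piece 1:o — minimal
piece 2:c rests on {0:a, 1:o}
piece 3:i rests on {1:o}
piece 4:c rests on {2:c}
piece 5:c rests on {4:c}
piece 6:u rests on {5:c}
piece 7:b rests on {6:u}
minimal pieces: {0:a, 1:o}
ways to finish when only these pieces remain (= sum over removing one remaining piece with nothing left below it):
  1 left: {3}→1  {7}→1
  2 left: {3,7}→2  {6,7}→1
  3 left: {3,6,7}→3  {5,6,7}→1
  4 left: {3,5,6,7}→4  {4,5,6,7}→1
  5 left: {2,4,5,6,7}→1  {3,4,5,6,7}→5
  6 left: {0,2,4,5,6,7}→1  {2,3,4,5,6,7}→6
  placing 0:a first → 6 extensions
  placing 1:o first → 7 extensions
total linear extensions = 13

13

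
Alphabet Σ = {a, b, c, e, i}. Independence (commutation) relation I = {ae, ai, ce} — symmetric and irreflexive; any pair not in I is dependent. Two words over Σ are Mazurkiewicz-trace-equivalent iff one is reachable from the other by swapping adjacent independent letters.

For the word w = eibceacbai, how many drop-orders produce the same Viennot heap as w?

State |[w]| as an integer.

8

0(e) covers ∅
1(i) covers 0:e
2(b) covers 1:i
3(c) covers 2:b
4(e) covers 2:b
5(a) covers 3:c
6(c) covers 5:a
7(b) covers 4:e, 6:c
8(a) covers 7:b
9(i) covers 7:b
floor of heap: 0:e
completions by unplaced set U, small U first (add the entries for U minus each lowest piece of U):
  |U|=1: {8}:1  {9}:1
  |U|=2: {8,9}:2
  |U|=3: {7,8,9}:2
  |U|=4: {4,7,8,9}:2  {6,7,8,9}:2
  |U|=5: {4,6,7,8,9}:4  {5,6,7,8,9}:2
  |U|=6: {3,5,6,7,8,9}:2  {4,5,6,7,8,9}:6
  |U|=7: {3,4,5,6,7,8,9}:8
  |U|=8: {2,3,4,5,6,7,8,9}:8
  start at 0(e): 8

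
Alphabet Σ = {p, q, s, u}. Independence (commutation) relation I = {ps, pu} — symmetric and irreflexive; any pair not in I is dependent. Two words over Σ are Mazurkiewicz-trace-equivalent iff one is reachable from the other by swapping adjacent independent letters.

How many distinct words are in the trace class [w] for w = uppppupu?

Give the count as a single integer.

56

piece 0:u — minimal
piece 1:p — minimal
piece 2:p rests on {1:p}
piece 3:p rests on {2:p}
piece 4:p rests on {3:p}
piece 5:u rests on {0:u}
piece 6:p rests on {4:p}
piece 7:u rests on {5:u}
minimal pieces: {0:u, 1:p}
ways to finish when only these pieces remain (= sum over removing one remaining piece with nothing left below it):
  1 left: {6}→1  {7}→1
  2 left: {4,6}→1  {5,7}→1  {6,7}→2
  3 left: {0,5,7}→1  {3,4,6}→1  {4,6,7}→3  {5,6,7}→3
  4 left: {0,5,6,7}→4  {2,3,4,6}→1  {3,4,6,7}→4  {4,5,6,7}→6
  5 left: {0,4,5,6,7}→10  {1,2,3,4,6}→1  {2,3,4,6,7}→5  {3,4,5,6,7}→10
  6 left: {0,3,4,5,6,7}→20  {1,2,3,4,6,7}→6  {2,3,4,5,6,7}→15
  placing 0:u first → 21 extensions
  placing 1:p first → 35 extensions
total linear extensions = 56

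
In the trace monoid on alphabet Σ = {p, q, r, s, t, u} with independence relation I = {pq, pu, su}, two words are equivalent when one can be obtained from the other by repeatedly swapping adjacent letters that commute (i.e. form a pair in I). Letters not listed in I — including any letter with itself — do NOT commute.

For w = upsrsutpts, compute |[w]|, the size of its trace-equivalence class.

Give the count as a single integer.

6

0(u) covers ∅
1(p) covers ∅
2(s) covers 1:p
3(r) covers 0:u, 2:s
4(s) covers 3:r
5(u) covers 3:r
6(t) covers 4:s, 5:u
7(p) covers 6:t
8(t) covers 7:p
9(s) covers 8:t
floor of heap: 0:u, 1:p
completions by unplaced set U, small U first (add the entries for U minus each lowest piece of U):
  |U|=1: {9}:1
  |U|=2: {8,9}:1
  |U|=3: {7,8,9}:1
  |U|=4: {6,7,8,9}:1
  |U|=5: {4,6,7,8,9}:1  {5,6,7,8,9}:1
  |U|=6: {4,5,6,7,8,9}:2
  |U|=7: {3,4,5,6,7,8,9}:2
  |U|=8: {0,3,4,5,6,7,8,9}:2  {2,3,4,5,6,7,8,9}:2
  start at 0(u): 2
  start at 1(p): 4
sum over floor = 6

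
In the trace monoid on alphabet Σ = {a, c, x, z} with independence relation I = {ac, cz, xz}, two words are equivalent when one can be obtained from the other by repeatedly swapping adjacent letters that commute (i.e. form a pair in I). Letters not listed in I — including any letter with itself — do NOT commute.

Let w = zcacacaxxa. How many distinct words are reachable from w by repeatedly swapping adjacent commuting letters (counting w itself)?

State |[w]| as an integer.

35

drop 0:z onto floor
drop 1:c onto floor
drop 2:a onto {0:z}
drop 3:c onto {1:c}
drop 4:a onto {2:a}
drop 5:c onto {3:c}
drop 6:a onto {4:a}
drop 7:x onto {5:c, 6:a}
drop 8:x onto {7:x}
drop 9:a onto {8:x}
ground layer = {0:z, 1:c}
drop-orders for the pieces not yet dropped (sum over which currently-grounded one goes next):
  1 to go: {9} 1
  2 to go: {8,9} 1
  3 to go: {7,8,9} 1
  4 to go: {5,7,8,9} 1  {6,7,8,9} 1
  5 to go: {3,5,7,8,9} 1  {4,6,7,8,9} 1  {5,6,7,8,9} 2
  6 to go: {1,3,5,7,8,9} 1  {2,4,6,7,8,9} 1  {3,5,6,7,8,9} 3  {4,5,6,7,8,9} 3
  7 to go: {0,2,4,6,7,8,9} 1  {1,3,5,6,7,8,9} 4  {2,4,5,6,7,8,9} 4  {3,4,5,6,7,8,9} 6
  8 to go: {0,2,4,5,6,7,8,9} 5  {1,3,4,5,6,7,8,9} 10  {2,3,4,5,6,7,8,9} 10
  if 0:z drops first: 20 orders
  if 1:c drops first: 15 orders
heap linearizations: 35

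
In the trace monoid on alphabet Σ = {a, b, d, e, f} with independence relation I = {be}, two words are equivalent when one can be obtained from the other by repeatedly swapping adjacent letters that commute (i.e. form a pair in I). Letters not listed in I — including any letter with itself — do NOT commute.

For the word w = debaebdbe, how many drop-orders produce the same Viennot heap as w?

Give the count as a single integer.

piece 0:d — minimal
piece 1:e rests on {0:d}
piece 2:b rests on {0:d}
piece 3:a rests on {1:e, 2:b}
piece 4:e rests on {3:a}
piece 5:b rests on {3:a}
piece 6:d rests on {4:e, 5:b}
piece 7:b rests on {6:d}
piece 8:e rests on {6:d}
minimal pieces: {0:d}
ways to finish when only these pieces remain (= sum over removing one remaining piece with nothing left below it):
  1 left: {7}→1  {8}→1
  2 left: {7,8}→2
  3 left: {6,7,8}→2
  4 left: {4,6,7,8}→2  {5,6,7,8}→2
  5 left: {4,5,6,7,8}→4
  6 left: {3,4,5,6,7,8}→4
  7 left: {1,3,4,5,6,7,8}→4  {2,3,4,5,6,7,8}→4
  placing 0:d first → 8 extensions

8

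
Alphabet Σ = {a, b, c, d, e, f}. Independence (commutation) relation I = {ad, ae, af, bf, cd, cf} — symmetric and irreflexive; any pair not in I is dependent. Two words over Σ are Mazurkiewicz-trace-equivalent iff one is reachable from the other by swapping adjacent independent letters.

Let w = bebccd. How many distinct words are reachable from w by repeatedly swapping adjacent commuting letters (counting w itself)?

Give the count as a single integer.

3

#0=b has no predecessor
#1=e depends on [0:b]
#2=b depends on [1:e]
#3=c depends on [2:b]
#4=c depends on [3:c]
#5=d depends on [2:b]
sources: [0:b]
N(rest) = Σ N(rest − s) over sources s of rest; N(one piece) = 1:
  size 1 → [4]=1  [5]=1
  size 2 → [3,4]=1  [4,5]=2
  size 3 → [3,4,5]=3
  size 4 → [2,3,4,5]=3
  first=0(b) contributes 3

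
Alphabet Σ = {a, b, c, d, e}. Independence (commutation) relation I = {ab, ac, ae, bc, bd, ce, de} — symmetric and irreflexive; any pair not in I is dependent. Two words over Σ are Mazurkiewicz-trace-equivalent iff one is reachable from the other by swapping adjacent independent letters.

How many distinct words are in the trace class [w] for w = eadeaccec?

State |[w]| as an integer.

#0=e has no predecessor
#1=a has no predecessor
#2=d depends on [1:a]
#3=e depends on [0:e]
#4=a depends on [2:d]
#5=c depends on [2:d]
#6=c depends on [5:c]
#7=e depends on [3:e]
#8=c depends on [6:c]
sources: [0:e, 1:a]
N(rest) = Σ N(rest − s) over sources s of rest; N(one piece) = 1:
  size 1 → [4]=1  [7]=1  [8]=1
  size 2 → [3,7]=1  [4,7]=2  [4,8]=2  [6,8]=1  [7,8]=2
  size 3 → [0,3,7]=1  [3,4,7]=3  [3,7,8]=3  [4,6,8]=3  [4,7,8]=6  [5,6,8]=1  [6,7,8]=3
  size 4 → [0,3,4,7]=4  [0,3,7,8]=4  [3,4,7,8]=12  [3,6,7,8]=6  [4,5,6,8]=4  [4,6,7,8]=12  [5,6,7,8]=4
  size 5 → [0,3,4,7,8]=20  [0,3,6,7,8]=10  [2,4,5,6,8]=4  [3,4,6,7,8]=30  [3,5,6,7,8]=10  [4,5,6,7,8]=20
  size 6 → [0,3,4,6,7,8]=60  [0,3,5,6,7,8]=20  [1,2,4,5,6,8]=4  [2,4,5,6,7,8]=24  [3,4,5,6,7,8]=60
  size 7 → [0,3,4,5,6,7,8]=140  [1,2,4,5,6,7,8]=28  [2,3,4,5,6,7,8]=84
  first=0(e) contributes 112
  first=1(a) contributes 224
|[w]| = 336

336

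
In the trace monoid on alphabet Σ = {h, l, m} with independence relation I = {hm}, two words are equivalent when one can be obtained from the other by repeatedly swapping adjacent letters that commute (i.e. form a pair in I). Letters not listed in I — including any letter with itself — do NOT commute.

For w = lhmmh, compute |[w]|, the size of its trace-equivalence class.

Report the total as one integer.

#0=l has no predecessor
#1=h depends on [0:l]
#2=m depends on [0:l]
#3=m depends on [2:m]
#4=h depends on [1:h]
sources: [0:l]
N(rest) = Σ N(rest − s) over sources s of rest; N(one piece) = 1:
  size 1 → [3]=1  [4]=1
  size 2 → [1,4]=1  [2,3]=1  [3,4]=2
  size 3 → [1,3,4]=3  [2,3,4]=3
  first=0(l) contributes 6

6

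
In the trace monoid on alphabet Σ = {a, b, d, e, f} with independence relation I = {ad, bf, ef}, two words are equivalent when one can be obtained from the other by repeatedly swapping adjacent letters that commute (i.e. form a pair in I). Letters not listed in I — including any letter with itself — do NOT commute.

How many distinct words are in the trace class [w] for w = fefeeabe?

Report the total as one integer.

10

#0=f has no predecessor
#1=e has no predecessor
#2=f depends on [0:f]
#3=e depends on [1:e]
#4=e depends on [3:e]
#5=a depends on [2:f, 4:e]
#6=b depends on [5:a]
#7=e depends on [6:b]
sources: [0:f, 1:e]
N(rest) = Σ N(rest − s) over sources s of rest; N(one piece) = 1:
  size 1 → [7]=1
  size 2 → [6,7]=1
  size 3 → [5,6,7]=1
  size 4 → [2,5,6,7]=1  [4,5,6,7]=1
  size 5 → [0,2,5,6,7]=1  [2,4,5,6,7]=2  [3,4,5,6,7]=1
  size 6 → [0,2,4,5,6,7]=3  [1,3,4,5,6,7]=1  [2,3,4,5,6,7]=3
  first=0(f) contributes 4
  first=1(e) contributes 6
|[w]| = 10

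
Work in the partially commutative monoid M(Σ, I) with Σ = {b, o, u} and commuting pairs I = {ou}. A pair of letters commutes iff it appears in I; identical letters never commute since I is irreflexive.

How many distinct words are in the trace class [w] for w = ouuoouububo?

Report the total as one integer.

35

0(o) covers ∅
1(u) covers ∅
2(u) covers 1:u
3(o) covers 0:o
4(o) covers 3:o
5(u) covers 2:u
6(u) covers 5:u
7(b) covers 4:o, 6:u
8(u) covers 7:b
9(b) covers 8:u
10(o) covers 9:b
floor of heap: 0:o, 1:u
completions by unplaced set U, small U first (add the entries for U minus each lowest piece of U):
  |U|=1: {10}:1
  |U|=2: {9,10}:1
  |U|=3: {8,9,10}:1
  |U|=4: {7,8,9,10}:1
  |U|=5: {4,7,8,9,10}:1  {6,7,8,9,10}:1
  |U|=6: {3,4,7,8,9,10}:1  {4,6,7,8,9,10}:2  {5,6,7,8,9,10}:1
  |U|=7: {0,3,4,7,8,9,10}:1  {2,5,6,7,8,9,10}:1  {3,4,6,7,8,9,10}:3  {4,5,6,7,8,9,10}:3
  |U|=8: {0,3,4,6,7,8,9,10}:4  {1,2,5,6,7,8,9,10}:1  {2,4,5,6,7,8,9,10}:4  {3,4,5,6,7,8,9,10}:6
  |U|=9: {0,3,4,5,6,7,8,9,10}:10  {1,2,4,5,6,7,8,9,10}:5  {2,3,4,5,6,7,8,9,10}:10
  start at 0(o): 15
  start at 1(u): 20
sum over floor = 35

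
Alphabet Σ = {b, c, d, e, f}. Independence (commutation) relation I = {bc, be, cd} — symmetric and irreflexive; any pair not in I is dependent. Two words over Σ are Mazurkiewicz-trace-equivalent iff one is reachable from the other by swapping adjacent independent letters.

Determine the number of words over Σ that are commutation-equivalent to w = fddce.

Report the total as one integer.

3

0(f) covers ∅
1(d) covers 0:f
2(d) covers 1:d
3(c) covers 0:f
4(e) covers 2:d, 3:c
floor of heap: 0:f
completions by unplaced set U, small U first (add the entries for U minus each lowest piece of U):
  |U|=1: {4}:1
  |U|=2: {2,4}:1  {3,4}:1
  |U|=3: {1,2,4}:1  {2,3,4}:2
  start at 0(f): 3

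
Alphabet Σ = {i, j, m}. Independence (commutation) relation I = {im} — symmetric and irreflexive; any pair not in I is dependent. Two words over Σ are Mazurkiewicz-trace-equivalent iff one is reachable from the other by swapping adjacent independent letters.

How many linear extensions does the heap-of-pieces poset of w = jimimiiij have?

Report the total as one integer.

0(j) covers ∅
1(i) covers 0:j
2(m) covers 0:j
3(i) covers 1:i
4(m) covers 2:m
5(i) covers 3:i
6(i) covers 5:i
7(i) covers 6:i
8(j) covers 4:m, 7:i
floor of heap: 0:j
completions by unplaced set U, small U first (add the entries for U minus each lowest piece of U):
  |U|=1: {8}:1
  |U|=2: {4,8}:1  {7,8}:1
  |U|=3: {2,4,8}:1  {4,7,8}:2  {6,7,8}:1
  |U|=4: {2,4,7,8}:3  {4,6,7,8}:3  {5,6,7,8}:1
  |U|=5: {2,4,6,7,8}:6  {3,5,6,7,8}:1  {4,5,6,7,8}:4
  |U|=6: {1,3,5,6,7,8}:1  {2,4,5,6,7,8}:10  {3,4,5,6,7,8}:5
  |U|=7: {1,3,4,5,6,7,8}:6  {2,3,4,5,6,7,8}:15
  start at 0(j): 21

21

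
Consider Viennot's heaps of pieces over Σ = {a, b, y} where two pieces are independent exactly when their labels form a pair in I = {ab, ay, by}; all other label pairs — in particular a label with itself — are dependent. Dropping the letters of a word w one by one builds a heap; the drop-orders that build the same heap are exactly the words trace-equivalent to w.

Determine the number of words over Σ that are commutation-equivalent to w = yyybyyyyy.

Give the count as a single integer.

9

drop 0:y onto floor
drop 1:y onto {0:y}
drop 2:y onto {1:y}
drop 3:b onto floor
drop 4:y onto {2:y}
drop 5:y onto {4:y}
drop 6:y onto {5:y}
drop 7:y onto {6:y}
drop 8:y onto {7:y}
ground layer = {0:y, 3:b}
drop-orders for the pieces not yet dropped (sum over which currently-grounded one goes next):
  1 to go: {3} 1  {8} 1
  2 to go: {3,8} 2  {7,8} 1
  3 to go: {3,7,8} 3  {6,7,8} 1
  4 to go: {3,6,7,8} 4  {5,6,7,8} 1
  5 to go: {3,5,6,7,8} 5  {4,5,6,7,8} 1
  6 to go: {2,4,5,6,7,8} 1  {3,4,5,6,7,8} 6
  7 to go: {1,2,4,5,6,7,8} 1  {2,3,4,5,6,7,8} 7
  if 0:y drops first: 8 orders
  if 3:b drops first: 1 orders
heap linearizations: 9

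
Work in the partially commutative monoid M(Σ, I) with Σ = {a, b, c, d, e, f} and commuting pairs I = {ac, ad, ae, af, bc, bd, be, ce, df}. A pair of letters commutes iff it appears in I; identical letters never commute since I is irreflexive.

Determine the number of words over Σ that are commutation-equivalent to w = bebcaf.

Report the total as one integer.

32

0(b) covers ∅
1(e) covers ∅
2(b) covers 0:b
3(c) covers ∅
4(a) covers 2:b
5(f) covers 1:e, 2:b, 3:c
floor of heap: 0:b, 1:e, 3:c
completions by unplaced set U, small U first (add the entries for U minus each lowest piece of U):
  |U|=1: {4}:1  {5}:1
  |U|=2: {1,5}:1  {3,5}:1  {4,5}:2
  |U|=3: {1,3,5}:2  {1,4,5}:3  {2,4,5}:2  {3,4,5}:3
  |U|=4: {0,2,4,5}:2  {1,2,4,5}:5  {1,3,4,5}:8  {2,3,4,5}:5
  start at 0(b): 18
  start at 1(e): 7
  start at 3(c): 7
sum over floor = 32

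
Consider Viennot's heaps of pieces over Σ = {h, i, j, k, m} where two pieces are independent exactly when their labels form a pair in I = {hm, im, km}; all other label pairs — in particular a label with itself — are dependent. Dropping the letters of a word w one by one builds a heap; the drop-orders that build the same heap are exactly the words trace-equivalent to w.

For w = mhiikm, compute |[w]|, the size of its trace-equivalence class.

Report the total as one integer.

15

#0=m has no predecessor
#1=h has no predecessor
#2=i depends on [1:h]
#3=i depends on [2:i]
#4=k depends on [3:i]
#5=m depends on [0:m]
sources: [0:m, 1:h]
N(rest) = Σ N(rest − s) over sources s of rest; N(one piece) = 1:
  size 1 → [4]=1  [5]=1
  size 2 → [0,5]=1  [3,4]=1  [4,5]=2
  size 3 → [0,4,5]=3  [2,3,4]=1  [3,4,5]=3
  size 4 → [0,3,4,5]=6  [1,2,3,4]=1  [2,3,4,5]=4
  first=0(m) contributes 5
  first=1(h) contributes 10
|[w]| = 15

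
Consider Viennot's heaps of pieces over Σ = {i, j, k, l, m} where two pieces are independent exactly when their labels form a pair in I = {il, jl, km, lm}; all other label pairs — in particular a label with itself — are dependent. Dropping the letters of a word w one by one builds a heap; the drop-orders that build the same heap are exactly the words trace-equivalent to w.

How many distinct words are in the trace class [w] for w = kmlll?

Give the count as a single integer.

#0=k has no predecessor
#1=m has no predecessor
#2=l depends on [0:k]
#3=l depends on [2:l]
#4=l depends on [3:l]
sources: [0:k, 1:m]
N(rest) = Σ N(rest − s) over sources s of rest; N(one piece) = 1:
  size 1 → [1]=1  [4]=1
  size 2 → [1,4]=2  [3,4]=1
  size 3 → [1,3,4]=3  [2,3,4]=1
  first=0(k) contributes 4
  first=1(m) contributes 1
|[w]| = 5

5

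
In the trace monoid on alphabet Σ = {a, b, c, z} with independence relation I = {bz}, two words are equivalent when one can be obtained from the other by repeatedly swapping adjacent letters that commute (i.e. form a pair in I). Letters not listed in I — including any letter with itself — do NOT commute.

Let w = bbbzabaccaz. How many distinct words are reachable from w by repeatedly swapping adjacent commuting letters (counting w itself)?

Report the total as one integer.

4

piece 0:b — minimal
piece 1:b rests on {0:b}
piece 2:b rests on {1:b}
piece 3:z — minimal
piece 4:a rests on {2:b, 3:z}
piece 5:b rests on {4:a}
piece 6:a rests on {5:b}
piece 7:c rests on {6:a}
piece 8:c rests on {7:c}
piece 9:a rests on {8:c}
piece 10:z rests on {9:a}
minimal pieces: {0:b, 3:z}
ways to finish when only these pieces remain (= sum over removing one remaining piece with nothing left below it):
  1 left: {10}→1
  2 left: {9,10}→1
  3 left: {8,9,10}→1
  4 left: {7,8,9,10}→1
  5 left: {6,7,8,9,10}→1
  6 left: {5,6,7,8,9,10}→1
  7 left: {4,5,6,7,8,9,10}→1
  8 left: {2,4,5,6,7,8,9,10}→1  {3,4,5,6,7,8,9,10}→1
  9 left: {1,2,4,5,6,7,8,9,10}→1  {2,3,4,5,6,7,8,9,10}→2
  placing 0:b first → 3 extensions
  placing 3:z first → 1 extensions
total linear extensions = 4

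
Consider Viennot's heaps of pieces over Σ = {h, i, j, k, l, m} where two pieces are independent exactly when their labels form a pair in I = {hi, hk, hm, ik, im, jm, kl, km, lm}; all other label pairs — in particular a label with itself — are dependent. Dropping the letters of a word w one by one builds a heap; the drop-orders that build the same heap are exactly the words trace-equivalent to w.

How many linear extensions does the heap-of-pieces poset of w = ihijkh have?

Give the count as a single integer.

drop 0:i onto floor
drop 1:h onto floor
drop 2:i onto {0:i}
drop 3:j onto {1:h, 2:i}
drop 4:k onto {3:j}
drop 5:h onto {3:j}
ground layer = {0:i, 1:h}
drop-orders for the pieces not yet dropped (sum over which currently-grounded one goes next):
  1 to go: {4} 1  {5} 1
  2 to go: {4,5} 2
  3 to go: {3,4,5} 2
  4 to go: {1,3,4,5} 2  {2,3,4,5} 2
  if 0:i drops first: 4 orders
  if 1:h drops first: 2 orders
heap linearizations: 6

6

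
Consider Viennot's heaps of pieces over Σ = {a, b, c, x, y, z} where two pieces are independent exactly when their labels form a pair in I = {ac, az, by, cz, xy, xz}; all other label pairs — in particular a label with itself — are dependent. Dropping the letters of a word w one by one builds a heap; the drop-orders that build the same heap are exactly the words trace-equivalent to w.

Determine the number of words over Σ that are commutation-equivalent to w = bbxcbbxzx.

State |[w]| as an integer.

#0=b has no predecessor
#1=b depends on [0:b]
#2=x depends on [1:b]
#3=c depends on [2:x]
#4=b depends on [3:c]
#5=b depends on [4:b]
#6=x depends on [5:b]
#7=z depends on [5:b]
#8=x depends on [6:x]
sources: [0:b]
N(rest) = Σ N(rest − s) over sources s of rest; N(one piece) = 1:
  size 1 → [7]=1  [8]=1
  size 2 → [6,8]=1  [7,8]=2
  size 3 → [6,7,8]=3
  size 4 → [5,6,7,8]=3
  size 5 → [4,5,6,7,8]=3
  size 6 → [3,4,5,6,7,8]=3
  size 7 → [2,3,4,5,6,7,8]=3
  first=0(b) contributes 3

3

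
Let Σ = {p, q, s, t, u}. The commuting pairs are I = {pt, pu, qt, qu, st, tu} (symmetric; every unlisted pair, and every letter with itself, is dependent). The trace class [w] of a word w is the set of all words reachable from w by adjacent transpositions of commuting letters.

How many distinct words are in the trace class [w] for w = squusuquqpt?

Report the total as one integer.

#0=s has no predecessor
#1=q depends on [0:s]
#2=u depends on [0:s]
#3=u depends on [2:u]
#4=s depends on [1:q, 3:u]
#5=u depends on [4:s]
#6=q depends on [4:s]
#7=u depends on [5:u]
#8=q depends on [6:q]
#9=p depends on [8:q]
#10=t has no predecessor
sources: [0:s, 10:t]
N(rest) = Σ N(rest − s) over sources s of rest; N(one piece) = 1:
  size 1 → [7]=1  [9]=1  [10]=1
  size 2 → [5,7]=1  [7,9]=2  [7,10]=2  [8,9]=1  [9,10]=2
  size 3 → [5,7,9]=3  [5,7,10]=3  [6,8,9]=1  [7,8,9]=3  [7,9,10]=6  [8,9,10]=3
  size 4 → [5,7,8,9]=6  [5,7,9,10]=12  [6,7,8,9]=4  [6,8,9,10]=4  [7,8,9,10]=12
  size 5 → [5,6,7,8,9]=10  [5,7,8,9,10]=30  [6,7,8,9,10]=20
  size 6 → [4,5,6,7,8,9]=10  [5,6,7,8,9,10]=60
  size 7 → [1,4,5,6,7,8,9]=10  [3,4,5,6,7,8,9]=10  [4,5,6,7,8,9,10]=70
  size 8 → [1,3,4,5,6,7,8,9]=20  [1,4,5,6,7,8,9,10]=80  [2,3,4,5,6,7,8,9]=10  [3,4,5,6,7,8,9,10]=80
  size 9 → [1,2,3,4,5,6,7,8,9]=30  [1,3,4,5,6,7,8,9,10]=180  [2,3,4,5,6,7,8,9,10]=90
  first=0(s) contributes 300
  first=10(t) contributes 30
|[w]| = 330

330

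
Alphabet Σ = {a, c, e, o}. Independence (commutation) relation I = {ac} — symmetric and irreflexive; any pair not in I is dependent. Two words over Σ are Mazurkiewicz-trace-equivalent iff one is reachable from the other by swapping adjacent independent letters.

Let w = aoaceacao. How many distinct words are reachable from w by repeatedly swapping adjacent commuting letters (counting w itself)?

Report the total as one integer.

6

#0=a has no predecessor
#1=o depends on [0:a]
#2=a depends on [1:o]
#3=c depends on [1:o]
#4=e depends on [2:a, 3:c]
#5=a depends on [4:e]
#6=c depends on [4:e]
#7=a depends on [5:a]
#8=o depends on [6:c, 7:a]
sources: [0:a]
N(rest) = Σ N(rest − s) over sources s of rest; N(one piece) = 1:
  size 1 → [8]=1
  size 2 → [6,8]=1  [7,8]=1
  size 3 → [5,7,8]=1  [6,7,8]=2
  size 4 → [5,6,7,8]=3
  size 5 → [4,5,6,7,8]=3
  size 6 → [2,4,5,6,7,8]=3  [3,4,5,6,7,8]=3
  size 7 → [2,3,4,5,6,7,8]=6
  first=0(a) contributes 6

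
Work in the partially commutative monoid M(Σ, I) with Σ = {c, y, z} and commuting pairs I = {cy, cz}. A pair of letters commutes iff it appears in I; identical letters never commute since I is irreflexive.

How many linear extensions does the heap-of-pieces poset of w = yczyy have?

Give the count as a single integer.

5

piece 0:y — minimal
piece 1:c — minimal
piece 2:z rests on {0:y}
piece 3:y rests on {2:z}
piece 4:y rests on {3:y}
minimal pieces: {0:y, 1:c}
ways to finish when only these pieces remain (= sum over removing one remaining piece with nothing left below it):
  1 left: {1}→1  {4}→1
  2 left: {1,4}→2  {3,4}→1
  3 left: {1,3,4}→3  {2,3,4}→1
  placing 0:y first → 4 extensions
  placing 1:c first → 1 extensions
total linear extensions = 5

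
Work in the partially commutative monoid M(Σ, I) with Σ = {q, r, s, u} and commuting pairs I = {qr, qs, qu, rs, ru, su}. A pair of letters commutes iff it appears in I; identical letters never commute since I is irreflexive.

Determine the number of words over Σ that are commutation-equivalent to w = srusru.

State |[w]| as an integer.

drop 0:s onto floor
drop 1:r onto floor
drop 2:u onto floor
drop 3:s onto {0:s}
drop 4:r onto {1:r}
drop 5:u onto {2:u}
ground layer = {0:s, 1:r, 2:u}
drop-orders for the pieces not yet dropped (sum over which currently-grounded one goes next):
  1 to go: {3} 1  {4} 1  {5} 1
  2 to go: {0,3} 1  {1,4} 1  {2,5} 1  {3,4} 2  {3,5} 2  {4,5} 2
  3 to go: {0,3,4} 3  {0,3,5} 3  {1,3,4} 3  {1,4,5} 3  {2,3,5} 3  {2,4,5} 3  {3,4,5} 6
  4 to go: {0,1,3,4} 6  {0,2,3,5} 6  {0,3,4,5} 12  {1,2,4,5} 6  {1,3,4,5} 12  {2,3,4,5} 12
  if 0:s drops first: 30 orders
  if 1:r drops first: 30 orders
  if 2:u drops first: 30 orders
heap linearizations: 90

90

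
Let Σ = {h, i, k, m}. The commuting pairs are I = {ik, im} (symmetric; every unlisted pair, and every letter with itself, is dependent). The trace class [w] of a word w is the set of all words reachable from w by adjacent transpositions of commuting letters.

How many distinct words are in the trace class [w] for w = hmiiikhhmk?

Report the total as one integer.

0(h) covers ∅
1(m) covers 0:h
2(i) covers 0:h
3(i) covers 2:i
4(i) covers 3:i
5(k) covers 1:m
6(h) covers 4:i, 5:k
7(h) covers 6:h
8(m) covers 7:h
9(k) covers 8:m
floor of heap: 0:h
completions by unplaced set U, small U first (add the entries for U minus each lowest piece of U):
  |U|=1: {9}:1
  |U|=2: {8,9}:1
  |U|=3: {7,8,9}:1
  |U|=4: {6,7,8,9}:1
  |U|=5: {4,6,7,8,9}:1  {5,6,7,8,9}:1
  |U|=6: {1,5,6,7,8,9}:1  {3,4,6,7,8,9}:1  {4,5,6,7,8,9}:2
  |U|=7: {1,4,5,6,7,8,9}:3  {2,3,4,6,7,8,9}:1  {3,4,5,6,7,8,9}:3
  |U|=8: {1,3,4,5,6,7,8,9}:6  {2,3,4,5,6,7,8,9}:4
  start at 0(h): 10

10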